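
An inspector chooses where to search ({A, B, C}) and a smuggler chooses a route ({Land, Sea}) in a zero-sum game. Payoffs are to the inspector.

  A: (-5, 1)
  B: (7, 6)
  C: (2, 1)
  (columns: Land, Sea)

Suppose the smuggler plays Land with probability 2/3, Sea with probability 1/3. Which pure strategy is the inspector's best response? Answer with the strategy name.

B

Expected payoff of A: (2/3)·(-5) + (1/3)·1 = -3.
Expected payoff of B: (2/3)·7 + (1/3)·6 = 20/3.
Expected payoff of C: (2/3)·2 + (1/3)·1 = 5/3.
The largest is 20/3, so the inspector's best response is B.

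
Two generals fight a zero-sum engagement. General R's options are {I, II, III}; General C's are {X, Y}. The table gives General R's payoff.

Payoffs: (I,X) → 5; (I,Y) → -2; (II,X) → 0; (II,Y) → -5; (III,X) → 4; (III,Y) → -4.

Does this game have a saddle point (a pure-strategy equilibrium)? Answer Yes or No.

Yes

Row minima: I → -2, II → -5, III → -4; maximin = -2.
Column maxima: X → 5, Y → -2; minimax = -2.
maximin = minimax = -2, so a saddle point exists.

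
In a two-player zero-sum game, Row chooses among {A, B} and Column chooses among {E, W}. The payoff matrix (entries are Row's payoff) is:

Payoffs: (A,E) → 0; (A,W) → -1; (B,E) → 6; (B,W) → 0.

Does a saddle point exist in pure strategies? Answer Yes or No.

Yes

Row minima: A → -1, B → 0; maximin = 0.
Column maxima: E → 6, W → 0; minimax = 0.
maximin = minimax = 0, so a saddle point exists.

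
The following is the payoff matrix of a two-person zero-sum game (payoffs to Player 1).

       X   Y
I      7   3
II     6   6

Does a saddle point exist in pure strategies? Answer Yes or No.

Row minima: I → 3, II → 6; maximin = 6.
Column maxima: X → 7, Y → 6; minimax = 6.
maximin = minimax = 6, so a saddle point exists.

Yes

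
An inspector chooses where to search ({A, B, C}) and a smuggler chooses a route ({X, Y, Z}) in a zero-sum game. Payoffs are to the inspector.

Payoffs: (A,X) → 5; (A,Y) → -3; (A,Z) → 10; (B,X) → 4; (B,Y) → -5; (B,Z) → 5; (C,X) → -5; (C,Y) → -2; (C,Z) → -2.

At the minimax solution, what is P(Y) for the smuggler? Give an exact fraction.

10/11

Row minima: A → -3, B → -5, C → -5; maximin = -3.
Column maxima: X → 5, Y → -2, Z → 10; minimax = -2.
-3 ≠ -2, so there is no saddle point; optimal play is mixed.
B is strictly dominated by A, so the inspector never plays it.
Z is strictly dominated by X (it gives the inspector strictly more in every row), so the smuggler never plays it.
On the remaining 2×2 (A, C vs X, Y):
Let the inspector play A with probability p. Expected payoff against X: 5p + (-5)(1−p) = 10p − 5; against Y: (-3)p + (-2)(1−p) = −p − 2.
Setting these equal: 10p − 5 = −p − 2 ⇒ 11p = 3 ⇒ p = 3/11, and the value is (10)·(3/11) − 5 = -25/11.
For the smuggler: with q = P(X), equating A's and C's payoffs gives 8q − 3 = −3q − 2 ⇒ q = 1/11.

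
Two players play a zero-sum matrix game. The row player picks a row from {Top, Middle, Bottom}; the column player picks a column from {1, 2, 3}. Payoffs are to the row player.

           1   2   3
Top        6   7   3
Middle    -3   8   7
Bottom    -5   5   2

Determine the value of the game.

Row minima: Top → 3, Middle → -3, Bottom → -5; maximin = 3.
Column maxima: 1 → 6, 2 → 8, 3 → 7; minimax = 6.
3 ≠ 6, so there is no saddle point; optimal play is mixed.
Bottom is strictly dominated by Top, so the row player never plays it.
2 is strictly dominated by 1 (it gives the row player strictly more in every row), so the column player never plays it.
On the remaining 2×2 (Top, Middle vs 1, 3):
Let the row player play Top with probability p. Expected payoff against 1: 6p + (-3)(1−p) = 9p − 3; against 3: 3p + 7(1−p) = −4p + 7.
Setting these equal: 9p − 3 = −4p + 7 ⇒ 13p = 10 ⇒ p = 10/13, and the value is (9)·(10/13) − 3 = 51/13.
For the column player: with q = P(1), equating Top's and Middle's payoffs gives 3q + 3 = −10q + 7 ⇒ q = 4/13.

51/13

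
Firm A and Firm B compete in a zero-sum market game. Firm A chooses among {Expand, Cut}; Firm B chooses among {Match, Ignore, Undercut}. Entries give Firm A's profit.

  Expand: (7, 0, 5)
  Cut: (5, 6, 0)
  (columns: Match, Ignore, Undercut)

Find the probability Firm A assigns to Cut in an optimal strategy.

Row minima: Expand → 0, Cut → 0; maximin = 0.
Column maxima: Match → 7, Ignore → 6, Undercut → 5; minimax = 5.
0 ≠ 5, so there is no saddle point; optimal play is mixed.
Match is strictly dominated by Undercut (it gives Firm A strictly more in every row), so Firm B never plays it.
On the remaining 2×2 (Expand, Cut vs Ignore, Undercut):
Let Firm A play Expand with probability p. Expected payoff against Ignore: 0p + 6(1−p) = −6p + 6; against Undercut: 5p + 0(1−p) = 5p.
Setting these equal: −6p + 6 = 5p ⇒ −11p = -6 ⇒ p = 6/11, and the value is (-6)·(6/11) + 6 = 30/11.
For Firm B: with q = P(Ignore), equating Expand's and Cut's payoffs gives −5q + 5 = 6q ⇒ q = 5/11.

5/11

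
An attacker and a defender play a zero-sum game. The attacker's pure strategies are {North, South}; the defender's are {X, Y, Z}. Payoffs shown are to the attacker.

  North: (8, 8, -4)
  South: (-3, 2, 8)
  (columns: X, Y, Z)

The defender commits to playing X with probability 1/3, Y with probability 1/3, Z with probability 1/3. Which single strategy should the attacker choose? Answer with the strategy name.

Expected payoff of North: (1/3)·8 + (1/3)·8 + (1/3)·(-4) = 4.
Expected payoff of South: (1/3)·(-3) + (1/3)·2 + (1/3)·8 = 7/3.
The largest is 4, so the attacker's best response is North.

North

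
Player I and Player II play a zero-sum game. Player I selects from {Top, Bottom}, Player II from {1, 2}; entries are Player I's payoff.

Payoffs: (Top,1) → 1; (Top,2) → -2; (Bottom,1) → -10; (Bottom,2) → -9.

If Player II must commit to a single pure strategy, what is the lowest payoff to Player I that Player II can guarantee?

-2

Column maxima: 1 → 1, 2 → -2.
The smallest of these is -2.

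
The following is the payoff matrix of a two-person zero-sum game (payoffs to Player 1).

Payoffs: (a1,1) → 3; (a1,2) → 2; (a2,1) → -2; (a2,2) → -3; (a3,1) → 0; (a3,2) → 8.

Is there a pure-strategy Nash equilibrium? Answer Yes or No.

No

Row minima: a1 → 2, a2 → -3, a3 → 0; maximin = 2.
Column maxima: 1 → 3, 2 → 8; minimax = 3.
2 ≠ 3, so no pure-strategy equilibrium exists.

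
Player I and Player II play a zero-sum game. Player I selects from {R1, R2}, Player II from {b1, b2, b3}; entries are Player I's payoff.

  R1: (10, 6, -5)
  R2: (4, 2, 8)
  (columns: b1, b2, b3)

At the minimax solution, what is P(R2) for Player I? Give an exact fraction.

Row minima: R1 → -5, R2 → 2; maximin = 2.
Column maxima: b1 → 10, b2 → 6, b3 → 8; minimax = 6.
2 ≠ 6, so there is no saddle point; optimal play is mixed.
b1 is strictly dominated by b2 (it gives Player I strictly more in every row), so Player II never plays it.
On the remaining 2×2 (R1, R2 vs b2, b3):
Let Player I play R1 with probability p. Expected payoff against b2: 6p + 2(1−p) = 4p + 2; against b3: (-5)p + 8(1−p) = −13p + 8.
Setting these equal: 4p + 2 = −13p + 8 ⇒ 17p = 6 ⇒ p = 6/17, and the value is (4)·(6/17) + 2 = 58/17.
For Player II: with q = P(b2), equating R1's and R2's payoffs gives 11q − 5 = −6q + 8 ⇒ q = 13/17.

11/17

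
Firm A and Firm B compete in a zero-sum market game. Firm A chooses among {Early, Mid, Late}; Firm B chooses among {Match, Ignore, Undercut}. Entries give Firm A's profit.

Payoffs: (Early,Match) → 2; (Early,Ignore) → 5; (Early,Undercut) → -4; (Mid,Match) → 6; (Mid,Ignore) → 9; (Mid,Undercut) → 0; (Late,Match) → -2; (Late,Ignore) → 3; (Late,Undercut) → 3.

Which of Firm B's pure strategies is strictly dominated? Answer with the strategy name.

Match holds Firm A's payoff strictly below Ignore in every row: 2 < 5, 6 < 9, -2 < 3.
So Ignore is strictly dominated for Firm B.

Ignore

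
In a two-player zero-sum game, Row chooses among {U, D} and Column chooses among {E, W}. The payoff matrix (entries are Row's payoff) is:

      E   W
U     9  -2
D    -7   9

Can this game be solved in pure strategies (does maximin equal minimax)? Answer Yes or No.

No

Row minima: U → -2, D → -7; maximin = -2.
Column maxima: E → 9, W → 9; minimax = 9.
-2 ≠ 9, so no pure-strategy equilibrium exists.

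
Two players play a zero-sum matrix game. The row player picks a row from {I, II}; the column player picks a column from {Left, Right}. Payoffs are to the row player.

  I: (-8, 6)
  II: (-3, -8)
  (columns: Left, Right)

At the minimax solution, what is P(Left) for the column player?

Row minima: I → -8, II → -8; maximin = -8.
Column maxima: Left → -3, Right → 6; minimax = -3.
-8 ≠ -3, so there is no saddle point; optimal play is mixed.
Let the row player play I with probability p. Expected payoff against Left: (-8)p + (-3)(1−p) = −5p − 3; against Right: 6p + (-8)(1−p) = 14p − 8.
Setting these equal: −5p − 3 = 14p − 8 ⇒ −19p = -5 ⇒ p = 5/19, and the value is (-5)·(5/19) − 3 = -82/19.
For the column player: with q = P(Left), equating I's and II's payoffs gives −14q + 6 = 5q − 8 ⇒ q = 14/19.

14/19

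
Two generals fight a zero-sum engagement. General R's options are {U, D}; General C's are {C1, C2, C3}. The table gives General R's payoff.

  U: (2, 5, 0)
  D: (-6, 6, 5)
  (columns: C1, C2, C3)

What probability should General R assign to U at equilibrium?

Row minima: U → 0, D → -6; maximin = 0.
Column maxima: C1 → 2, C2 → 6, C3 → 5; minimax = 2.
0 ≠ 2, so there is no saddle point; optimal play is mixed.
C2 is strictly dominated by C1 (it gives General R strictly more in every row), so General C never plays it.
On the remaining 2×2 (U, D vs C1, C3):
Let General R play U with probability p. Expected payoff against C1: 2p + (-6)(1−p) = 8p − 6; against C3: 0p + 5(1−p) = −5p + 5.
Setting these equal: 8p − 6 = −5p + 5 ⇒ 13p = 11 ⇒ p = 11/13, and the value is (8)·(11/13) − 6 = 10/13.
For General C: with q = P(C1), equating U's and D's payoffs gives 2q = −11q + 5 ⇒ q = 5/13.

11/13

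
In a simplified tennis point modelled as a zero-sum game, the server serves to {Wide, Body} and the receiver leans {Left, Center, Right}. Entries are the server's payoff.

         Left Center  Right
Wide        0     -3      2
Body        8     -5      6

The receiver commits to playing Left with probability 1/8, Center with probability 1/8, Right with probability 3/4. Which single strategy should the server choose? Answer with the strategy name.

Expected payoff of Wide: (1/8)·0 + (1/8)·(-3) + (3/4)·2 = 9/8.
Expected payoff of Body: (1/8)·8 + (1/8)·(-5) + (3/4)·6 = 39/8.
The largest is 39/8, so the server's best response is Body.

Body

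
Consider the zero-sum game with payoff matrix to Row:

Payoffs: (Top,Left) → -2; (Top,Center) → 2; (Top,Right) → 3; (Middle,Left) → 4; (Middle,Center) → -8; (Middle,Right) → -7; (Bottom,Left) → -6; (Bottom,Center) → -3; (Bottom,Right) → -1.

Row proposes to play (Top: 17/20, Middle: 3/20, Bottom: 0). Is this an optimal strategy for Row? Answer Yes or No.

No

Against Left this mix gives (17/20)·(-2) + (3/20)·4 = -11/10.
Against Center this mix gives (17/20)·2 + (3/20)·(-8) = 1/2.
Against Right this mix gives (17/20)·3 + (3/20)·(-7) = 3/2.
Column will play Left, holding Row to -11/10. Shifting weight toward the row that does better against Left would raise this floor (the equalizing mix achieves -1/2 against both Left and Center), so the proposed strategy is not optimal.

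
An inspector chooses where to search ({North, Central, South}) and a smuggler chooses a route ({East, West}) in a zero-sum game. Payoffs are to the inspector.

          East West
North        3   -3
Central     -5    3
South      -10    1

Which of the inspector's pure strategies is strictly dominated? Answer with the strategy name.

South

Central gives a strictly higher payoff than South against every column: -5 > -10, 3 > 1.
So South is strictly dominated and the inspector never plays it.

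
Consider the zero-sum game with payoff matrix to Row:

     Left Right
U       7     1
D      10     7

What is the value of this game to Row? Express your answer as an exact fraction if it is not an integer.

7

Row minima: U → 1, D → 7; maximin = 7.
Column maxima: Left → 10, Right → 7; minimax = 7.
Since maximin = minimax = 7, there is a saddle point and the value is 7.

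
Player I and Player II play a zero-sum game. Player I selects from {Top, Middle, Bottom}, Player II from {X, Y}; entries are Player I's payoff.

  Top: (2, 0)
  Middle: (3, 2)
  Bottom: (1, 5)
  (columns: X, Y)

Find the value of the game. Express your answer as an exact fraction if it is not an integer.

Row minima: Top → 0, Middle → 2, Bottom → 1; maximin = 2.
Column maxima: X → 3, Y → 5; minimax = 3.
2 ≠ 3, so there is no saddle point; optimal play is mixed.
Top is strictly dominated by Middle, so Player I never plays it.
On the remaining 2×2 (Middle, Bottom vs X, Y):
Let Player I play Middle with probability p. Expected payoff against X: 3p + 1(1−p) = 2p + 1; against Y: 2p + 5(1−p) = −3p + 5.
Setting these equal: 2p + 1 = −3p + 5 ⇒ 5p = 4 ⇒ p = 4/5, and the value is (2)·(4/5) + 1 = 13/5.
For Player II: with q = P(X), equating Middle's and Bottom's payoffs gives q + 2 = −4q + 5 ⇒ q = 3/5.

13/5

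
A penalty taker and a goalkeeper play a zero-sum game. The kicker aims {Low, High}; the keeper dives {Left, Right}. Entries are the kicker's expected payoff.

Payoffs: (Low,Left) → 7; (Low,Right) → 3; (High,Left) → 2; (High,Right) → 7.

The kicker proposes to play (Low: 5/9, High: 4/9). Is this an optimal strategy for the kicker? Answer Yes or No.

Against Left this mix gives (5/9)·7 + (4/9)·2 = 43/9.
Against Right this mix gives (5/9)·3 + (4/9)·7 = 43/9.
All of the keeper's active replies (Left, Right) yield 43/9, and no column does worse for the kicker. The mix makes the keeper indifferent and guarantees 43/9, so it is optimal.

Yes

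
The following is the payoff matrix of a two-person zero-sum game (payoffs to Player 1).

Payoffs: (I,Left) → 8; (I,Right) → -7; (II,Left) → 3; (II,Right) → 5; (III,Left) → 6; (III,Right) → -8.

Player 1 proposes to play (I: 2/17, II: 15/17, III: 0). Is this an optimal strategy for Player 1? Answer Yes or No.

Yes

Against Left this mix gives (2/17)·8 + (15/17)·3 = 61/17.
Against Right this mix gives (2/17)·(-7) + (15/17)·5 = 61/17.
All of Player 2's active replies (Left, Right) yield 61/17, and no column does worse for Player 1. The mix makes Player 2 indifferent and guarantees 61/17, so it is optimal.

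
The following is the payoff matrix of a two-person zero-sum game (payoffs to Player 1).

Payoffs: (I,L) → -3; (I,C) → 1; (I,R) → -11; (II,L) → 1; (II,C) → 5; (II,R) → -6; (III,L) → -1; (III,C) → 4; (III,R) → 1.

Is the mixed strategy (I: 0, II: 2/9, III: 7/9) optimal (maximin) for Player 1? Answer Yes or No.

Yes

Against L this mix gives (2/9)·1 + (7/9)·(-1) = -5/9.
Against C this mix gives (2/9)·5 + (7/9)·4 = 38/9.
Against R this mix gives (2/9)·(-6) + (7/9)·1 = -5/9.
All of Player 2's active replies (L, R) yield -5/9, and no column does worse for Player 1. The mix makes Player 2 indifferent and guarantees -5/9, so it is optimal.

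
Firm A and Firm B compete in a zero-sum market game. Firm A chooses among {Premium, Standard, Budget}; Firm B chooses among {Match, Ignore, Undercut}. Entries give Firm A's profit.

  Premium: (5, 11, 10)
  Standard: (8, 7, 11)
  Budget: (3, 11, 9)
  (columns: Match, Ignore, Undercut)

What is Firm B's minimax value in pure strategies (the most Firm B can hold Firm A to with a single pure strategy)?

8

Column maxima: Match → 8, Ignore → 11, Undercut → 11.
The smallest of these is 8.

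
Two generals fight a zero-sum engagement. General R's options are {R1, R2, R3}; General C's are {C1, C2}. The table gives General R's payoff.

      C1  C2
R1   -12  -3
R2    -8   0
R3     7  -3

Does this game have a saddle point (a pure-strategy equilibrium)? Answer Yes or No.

Row minima: R1 → -12, R2 → -8, R3 → -3; maximin = -3.
Column maxima: C1 → 7, C2 → 0; minimax = 0.
-3 ≠ 0, so no pure-strategy equilibrium exists.

No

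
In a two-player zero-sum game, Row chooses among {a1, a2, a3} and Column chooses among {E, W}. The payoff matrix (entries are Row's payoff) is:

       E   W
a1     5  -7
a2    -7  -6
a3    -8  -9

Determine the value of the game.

-79/13

Row minima: a1 → -7, a2 → -7, a3 → -9; maximin = -7.
Column maxima: E → 5, W → -6; minimax = -6.
-7 ≠ -6, so there is no saddle point; optimal play is mixed.
a3 is strictly dominated by a1, so Row never plays it.
On the remaining 2×2 (a1, a2 vs E, W):
Let Row play a1 with probability p. Expected payoff against E: 5p + (-7)(1−p) = 12p − 7; against W: (-7)p + (-6)(1−p) = −p − 6.
Setting these equal: 12p − 7 = −p − 6 ⇒ 13p = 1 ⇒ p = 1/13, and the value is (12)·(1/13) − 7 = -79/13.
For Column: with q = P(E), equating a1's and a2's payoffs gives 12q − 7 = −q − 6 ⇒ q = 1/13.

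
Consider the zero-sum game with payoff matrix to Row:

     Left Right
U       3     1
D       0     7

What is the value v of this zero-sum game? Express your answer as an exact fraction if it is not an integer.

7/3

Row minima: U → 1, D → 0; maximin = 1.
Column maxima: Left → 3, Right → 7; minimax = 3.
1 ≠ 3, so there is no saddle point; optimal play is mixed.
Let Row play U with probability p. Expected payoff against Left: 3p + 0(1−p) = 3p; against Right: 1p + 7(1−p) = −6p + 7.
Setting these equal: 3p = −6p + 7 ⇒ 9p = 7 ⇒ p = 7/9, and the value is (3)·(7/9) = 7/3.
For Column: with q = P(Left), equating U's and D's payoffs gives 2q + 1 = −7q + 7 ⇒ q = 2/3.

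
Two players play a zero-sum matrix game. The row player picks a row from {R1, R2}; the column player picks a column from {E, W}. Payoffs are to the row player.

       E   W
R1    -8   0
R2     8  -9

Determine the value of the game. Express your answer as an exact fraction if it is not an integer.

-72/25

Row minima: R1 → -8, R2 → -9; maximin = -8.
Column maxima: E → 8, W → 0; minimax = 0.
-8 ≠ 0, so there is no saddle point; optimal play is mixed.
Let the row player play R1 with probability p. Expected payoff against E: (-8)p + 8(1−p) = −16p + 8; against W: 0p + (-9)(1−p) = 9p − 9.
Setting these equal: −16p + 8 = 9p − 9 ⇒ −25p = -17 ⇒ p = 17/25, and the value is (-16)·(17/25) + 8 = -72/25.
For the column player: with q = P(E), equating R1's and R2's payoffs gives −8q = 17q − 9 ⇒ q = 9/25.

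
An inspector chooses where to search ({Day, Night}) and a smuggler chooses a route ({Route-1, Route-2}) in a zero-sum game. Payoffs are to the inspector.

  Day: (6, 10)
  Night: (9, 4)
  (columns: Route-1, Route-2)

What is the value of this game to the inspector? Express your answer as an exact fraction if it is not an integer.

Row minima: Day → 6, Night → 4; maximin = 6.
Column maxima: Route-1 → 9, Route-2 → 10; minimax = 9.
6 ≠ 9, so there is no saddle point; optimal play is mixed.
Let the inspector play Day with probability p. Expected payoff against Route-1: 6p + 9(1−p) = −3p + 9; against Route-2: 10p + 4(1−p) = 6p + 4.
Setting these equal: −3p + 9 = 6p + 4 ⇒ −9p = -5 ⇒ p = 5/9, and the value is (-3)·(5/9) + 9 = 22/3.
For the smuggler: with q = P(Route-1), equating Day's and Night's payoffs gives −4q + 10 = 5q + 4 ⇒ q = 2/3.

22/3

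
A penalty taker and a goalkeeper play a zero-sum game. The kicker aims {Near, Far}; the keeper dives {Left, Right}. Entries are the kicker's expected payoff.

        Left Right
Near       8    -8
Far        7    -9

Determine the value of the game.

-8

Row minima: Near → -8, Far → -9; maximin = -8.
Column maxima: Left → 8, Right → -8; minimax = -8.
Since maximin = minimax = -8, there is a saddle point and the value is -8.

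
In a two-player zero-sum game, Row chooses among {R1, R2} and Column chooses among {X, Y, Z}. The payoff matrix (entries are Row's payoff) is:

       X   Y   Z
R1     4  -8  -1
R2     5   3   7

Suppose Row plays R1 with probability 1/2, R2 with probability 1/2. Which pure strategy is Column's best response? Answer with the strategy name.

Y

If Column plays X, Row's expected payoff is (1/2)·4 + (1/2)·5 = 9/2.
If Column plays Y, Row's expected payoff is (1/2)·(-8) + (1/2)·3 = -5/2.
If Column plays Z, Row's expected payoff is (1/2)·(-1) + (1/2)·7 = 3.
Column minimizes Row's payoff; the smallest is -5/2, so the best response is Y.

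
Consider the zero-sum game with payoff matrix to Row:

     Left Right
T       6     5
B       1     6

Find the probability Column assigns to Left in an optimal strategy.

1/6

Row minima: T → 5, B → 1; maximin = 5.
Column maxima: Left → 6, Right → 6; minimax = 6.
5 ≠ 6, so there is no saddle point; optimal play is mixed.
Let Row play T with probability p. Expected payoff against Left: 6p + 1(1−p) = 5p + 1; against Right: 5p + 6(1−p) = −p + 6.
Setting these equal: 5p + 1 = −p + 6 ⇒ 6p = 5 ⇒ p = 5/6, and the value is (5)·(5/6) + 1 = 31/6.
For Column: with q = P(Left), equating T's and B's payoffs gives q + 5 = −5q + 6 ⇒ q = 1/6.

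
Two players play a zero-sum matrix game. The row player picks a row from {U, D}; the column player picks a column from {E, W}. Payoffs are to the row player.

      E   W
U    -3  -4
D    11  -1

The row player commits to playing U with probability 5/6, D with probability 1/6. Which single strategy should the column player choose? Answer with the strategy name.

W

If the column player plays E, the row player's expected payoff is (5/6)·(-3) + (1/6)·11 = -2/3.
If the column player plays W, the row player's expected payoff is (5/6)·(-4) + (1/6)·(-1) = -7/2.
The column player minimizes the row player's payoff; the smallest is -7/2, so the best response is W.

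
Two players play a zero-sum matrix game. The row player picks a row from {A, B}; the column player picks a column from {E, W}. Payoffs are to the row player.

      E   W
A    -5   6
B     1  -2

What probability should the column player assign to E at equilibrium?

4/7

Row minima: A → -5, B → -2; maximin = -2.
Column maxima: E → 1, W → 6; minimax = 1.
-2 ≠ 1, so there is no saddle point; optimal play is mixed.
Let the row player play A with probability p. Expected payoff against E: (-5)p + 1(1−p) = −6p + 1; against W: 6p + (-2)(1−p) = 8p − 2.
Setting these equal: −6p + 1 = 8p − 2 ⇒ −14p = -3 ⇒ p = 3/14, and the value is (-6)·(3/14) + 1 = -2/7.
For the column player: with q = P(E), equating A's and B's payoffs gives −11q + 6 = 3q − 2 ⇒ q = 4/7.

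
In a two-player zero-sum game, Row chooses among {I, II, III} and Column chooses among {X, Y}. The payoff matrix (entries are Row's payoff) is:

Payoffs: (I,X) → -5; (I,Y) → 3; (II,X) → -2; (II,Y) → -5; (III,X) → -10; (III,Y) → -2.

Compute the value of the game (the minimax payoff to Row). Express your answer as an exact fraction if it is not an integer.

-31/11

Row minima: I → -5, II → -5, III → -10; maximin = -5.
Column maxima: X → -2, Y → 3; minimax = -2.
-5 ≠ -2, so there is no saddle point; optimal play is mixed.
III is strictly dominated by I, so Row never plays it.
On the remaining 2×2 (I, II vs X, Y):
Let Row play I with probability p. Expected payoff against X: (-5)p + (-2)(1−p) = −3p − 2; against Y: 3p + (-5)(1−p) = 8p − 5.
Setting these equal: −3p − 2 = 8p − 5 ⇒ −11p = -3 ⇒ p = 3/11, and the value is (-3)·(3/11) − 2 = -31/11.
For Column: with q = P(X), equating I's and II's payoffs gives −8q + 3 = 3q − 5 ⇒ q = 8/11.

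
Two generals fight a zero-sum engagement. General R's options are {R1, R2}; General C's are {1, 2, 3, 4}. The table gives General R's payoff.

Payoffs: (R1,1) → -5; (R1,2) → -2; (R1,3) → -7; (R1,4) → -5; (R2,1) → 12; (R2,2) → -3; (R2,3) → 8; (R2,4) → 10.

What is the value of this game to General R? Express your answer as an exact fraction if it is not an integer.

Row minima: R1 → -7, R2 → -3; maximin = -3.
Column maxima: 1 → 12, 2 → -2, 3 → 8, 4 → 10; minimax = -2.
-3 ≠ -2, so there is no saddle point; optimal play is mixed.
1 is strictly dominated by 3 (it gives General R strictly more in every row), so General C never plays it.
4 is strictly dominated by 3 (it gives General R strictly more in every row), so General C never plays it.
On the remaining 2×2 (R1, R2 vs 2, 3):
Let General R play R1 with probability p. Expected payoff against 2: (-2)p + (-3)(1−p) = p − 3; against 3: (-7)p + 8(1−p) = −15p + 8.
Setting these equal: p − 3 = −15p + 8 ⇒ 16p = 11 ⇒ p = 11/16, and the value is (1)·(11/16) − 3 = -37/16.
For General C: with q = P(2), equating R1's and R2's payoffs gives 5q − 7 = −11q + 8 ⇒ q = 15/16.

-37/16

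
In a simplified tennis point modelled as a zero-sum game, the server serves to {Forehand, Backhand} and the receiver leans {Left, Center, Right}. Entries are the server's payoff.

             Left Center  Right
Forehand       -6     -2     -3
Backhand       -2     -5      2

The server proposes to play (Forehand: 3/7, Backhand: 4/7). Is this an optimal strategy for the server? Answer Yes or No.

Against Left this mix gives (3/7)·(-6) + (4/7)·(-2) = -26/7.
Against Center this mix gives (3/7)·(-2) + (4/7)·(-5) = -26/7.
Against Right this mix gives (3/7)·(-3) + (4/7)·2 = -1/7.
All of the receiver's active replies (Left, Center) yield -26/7, and no column does worse for the server. The mix makes the receiver indifferent and guarantees -26/7, so it is optimal.

Yes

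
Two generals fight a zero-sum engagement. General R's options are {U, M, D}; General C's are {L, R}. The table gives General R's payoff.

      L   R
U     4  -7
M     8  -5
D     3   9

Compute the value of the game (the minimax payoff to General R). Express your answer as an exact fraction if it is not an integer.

Row minima: U → -7, M → -5, D → 3; maximin = 3.
Column maxima: L → 8, R → 9; minimax = 8.
3 ≠ 8, so there is no saddle point; optimal play is mixed.
U is strictly dominated by M, so General R never plays it.
On the remaining 2×2 (M, D vs L, R):
Let General R play M with probability p. Expected payoff against L: 8p + 3(1−p) = 5p + 3; against R: (-5)p + 9(1−p) = −14p + 9.
Setting these equal: 5p + 3 = −14p + 9 ⇒ 19p = 6 ⇒ p = 6/19, and the value is (5)·(6/19) + 3 = 87/19.
For General C: with q = P(L), equating M's and D's payoffs gives 13q − 5 = −6q + 9 ⇒ q = 14/19.

87/19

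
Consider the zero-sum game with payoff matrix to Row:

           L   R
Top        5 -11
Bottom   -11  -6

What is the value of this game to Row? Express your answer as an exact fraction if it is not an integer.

Row minima: Top → -11, Bottom → -11; maximin = -11.
Column maxima: L → 5, R → -6; minimax = -6.
-11 ≠ -6, so there is no saddle point; optimal play is mixed.
Let Row play Top with probability p. Expected payoff against L: 5p + (-11)(1−p) = 16p − 11; against R: (-11)p + (-6)(1−p) = −5p − 6.
Setting these equal: 16p − 11 = −5p − 6 ⇒ 21p = 5 ⇒ p = 5/21, and the value is (16)·(5/21) − 11 = -151/21.
For Column: with q = P(L), equating Top's and Bottom's payoffs gives 16q − 11 = −5q − 6 ⇒ q = 5/21.

-151/21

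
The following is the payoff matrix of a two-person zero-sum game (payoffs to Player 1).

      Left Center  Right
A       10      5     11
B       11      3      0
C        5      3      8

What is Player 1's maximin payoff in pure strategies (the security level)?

5

Row minima: A → 5, B → 0, C → 3.
The best of these is 5.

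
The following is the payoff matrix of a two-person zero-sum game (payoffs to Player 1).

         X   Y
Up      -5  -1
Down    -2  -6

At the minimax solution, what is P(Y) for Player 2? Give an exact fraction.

Row minima: Up → -5, Down → -6; maximin = -5.
Column maxima: X → -2, Y → -1; minimax = -2.
-5 ≠ -2, so there is no saddle point; optimal play is mixed.
Let Player 1 play Up with probability p. Expected payoff against X: (-5)p + (-2)(1−p) = −3p − 2; against Y: (-1)p + (-6)(1−p) = 5p − 6.
Setting these equal: −3p − 2 = 5p − 6 ⇒ −8p = -4 ⇒ p = 1/2, and the value is (-3)·(1/2) − 2 = -7/2.
For Player 2: with q = P(X), equating Up's and Down's payoffs gives −4q − 1 = 4q − 6 ⇒ q = 5/8.

3/8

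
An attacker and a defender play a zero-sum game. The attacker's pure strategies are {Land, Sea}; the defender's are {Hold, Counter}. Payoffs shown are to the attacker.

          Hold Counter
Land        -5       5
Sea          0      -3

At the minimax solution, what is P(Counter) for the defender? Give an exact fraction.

5/13

Row minima: Land → -5, Sea → -3; maximin = -3.
Column maxima: Hold → 0, Counter → 5; minimax = 0.
-3 ≠ 0, so there is no saddle point; optimal play is mixed.
Let the attacker play Land with probability p. Expected payoff against Hold: (-5)p + 0(1−p) = −5p; against Counter: 5p + (-3)(1−p) = 8p − 3.
Setting these equal: −5p = 8p − 3 ⇒ −13p = -3 ⇒ p = 3/13, and the value is (-5)·(3/13) = -15/13.
For the defender: with q = P(Hold), equating Land's and Sea's payoffs gives −10q + 5 = 3q − 3 ⇒ q = 8/13.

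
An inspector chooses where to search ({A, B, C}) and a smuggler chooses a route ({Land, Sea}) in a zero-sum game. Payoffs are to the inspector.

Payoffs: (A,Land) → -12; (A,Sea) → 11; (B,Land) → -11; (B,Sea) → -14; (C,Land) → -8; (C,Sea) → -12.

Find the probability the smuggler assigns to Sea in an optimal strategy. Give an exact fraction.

4/27

Row minima: A → -12, B → -14, C → -12; maximin = -12.
Column maxima: Land → -8, Sea → 11; minimax = -8.
-12 ≠ -8, so there is no saddle point; optimal play is mixed.
B is strictly dominated by C, so the inspector never plays it.
On the remaining 2×2 (A, C vs Land, Sea):
Let the inspector play A with probability p. Expected payoff against Land: (-12)p + (-8)(1−p) = −4p − 8; against Sea: 11p + (-12)(1−p) = 23p − 12.
Setting these equal: −4p − 8 = 23p − 12 ⇒ −27p = -4 ⇒ p = 4/27, and the value is (-4)·(4/27) − 8 = -232/27.
For the smuggler: with q = P(Land), equating A's and C's payoffs gives −23q + 11 = 4q − 12 ⇒ q = 23/27.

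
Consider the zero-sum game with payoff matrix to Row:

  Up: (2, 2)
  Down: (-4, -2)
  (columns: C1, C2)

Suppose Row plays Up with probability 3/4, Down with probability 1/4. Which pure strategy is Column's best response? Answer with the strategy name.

If Column plays C1, Row's expected payoff is (3/4)·2 + (1/4)·(-4) = 1/2.
If Column plays C2, Row's expected payoff is (3/4)·2 + (1/4)·(-2) = 1.
Column minimizes Row's payoff; the smallest is 1/2, so the best response is C1.

C1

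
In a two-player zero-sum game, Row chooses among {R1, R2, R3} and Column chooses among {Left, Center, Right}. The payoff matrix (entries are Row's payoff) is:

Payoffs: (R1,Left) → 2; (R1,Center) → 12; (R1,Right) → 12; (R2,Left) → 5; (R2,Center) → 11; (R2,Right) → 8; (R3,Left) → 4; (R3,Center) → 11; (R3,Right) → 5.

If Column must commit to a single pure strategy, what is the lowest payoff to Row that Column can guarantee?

5

Column maxima: Left → 5, Center → 12, Right → 12.
The smallest of these is 5.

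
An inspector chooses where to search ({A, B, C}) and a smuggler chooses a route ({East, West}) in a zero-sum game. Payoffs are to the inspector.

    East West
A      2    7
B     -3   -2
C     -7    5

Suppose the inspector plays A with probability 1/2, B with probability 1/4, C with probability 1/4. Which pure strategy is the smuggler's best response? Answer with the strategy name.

East

If the smuggler plays East, the inspector's expected payoff is (1/2)·2 + (1/4)·(-3) + (1/4)·(-7) = -3/2.
If the smuggler plays West, the inspector's expected payoff is (1/2)·7 + (1/4)·(-2) + (1/4)·5 = 17/4.
The smuggler minimizes the inspector's payoff; the smallest is -3/2, so the best response is East.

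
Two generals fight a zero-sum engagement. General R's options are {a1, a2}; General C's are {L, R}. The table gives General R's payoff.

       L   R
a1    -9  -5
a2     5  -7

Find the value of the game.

Row minima: a1 → -9, a2 → -7; maximin = -7.
Column maxima: L → 5, R → -5; minimax = -5.
-7 ≠ -5, so there is no saddle point; optimal play is mixed.
Let General R play a1 with probability p. Expected payoff against L: (-9)p + 5(1−p) = −14p + 5; against R: (-5)p + (-7)(1−p) = 2p − 7.
Setting these equal: −14p + 5 = 2p − 7 ⇒ −16p = -12 ⇒ p = 3/4, and the value is (-14)·(3/4) + 5 = -11/2.
For General C: with q = P(L), equating a1's and a2's payoffs gives −4q − 5 = 12q − 7 ⇒ q = 1/8.

-11/2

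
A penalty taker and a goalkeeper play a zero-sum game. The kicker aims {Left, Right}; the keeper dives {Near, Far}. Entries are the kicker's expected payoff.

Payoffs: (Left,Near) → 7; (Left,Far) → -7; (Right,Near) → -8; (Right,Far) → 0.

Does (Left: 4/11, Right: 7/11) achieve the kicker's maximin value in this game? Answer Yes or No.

Against Near this mix gives (4/11)·7 + (7/11)·(-8) = -28/11.
Against Far this mix gives (4/11)·(-7) + (7/11)·0 = -28/11.
All of the keeper's active replies (Near, Far) yield -28/11, and no column does worse for the kicker. The mix makes the keeper indifferent and guarantees -28/11, so it is optimal.

Yes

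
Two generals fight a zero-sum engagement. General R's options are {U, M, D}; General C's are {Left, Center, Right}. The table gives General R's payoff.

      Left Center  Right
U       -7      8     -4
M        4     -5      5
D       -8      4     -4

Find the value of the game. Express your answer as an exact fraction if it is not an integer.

Row minima: U → -7, M → -5, D → -8; maximin = -5.
Column maxima: Left → 4, Center → 8, Right → 5; minimax = 4.
-5 ≠ 4, so there is no saddle point; optimal play is mixed.
Right is strictly dominated by Left (it gives General R strictly more in every row), so General C never plays it.
With Right eliminated, D is strictly dominated by U (U gives General R strictly more in every remaining column), so General R never plays it.
On the remaining 2×2 (U, M vs Left, Center):
Let General R play U with probability p. Expected payoff against Left: (-7)p + 4(1−p) = −11p + 4; against Center: 8p + (-5)(1−p) = 13p − 5.
Setting these equal: −11p + 4 = 13p − 5 ⇒ −24p = -9 ⇒ p = 3/8, and the value is (-11)·(3/8) + 4 = -1/8.
For General C: with q = P(Left), equating U's and M's payoffs gives −15q + 8 = 9q − 5 ⇒ q = 13/24.

-1/8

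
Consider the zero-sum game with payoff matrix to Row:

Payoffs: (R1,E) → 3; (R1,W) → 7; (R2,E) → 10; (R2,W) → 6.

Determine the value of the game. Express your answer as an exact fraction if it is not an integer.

Row minima: R1 → 3, R2 → 6; maximin = 6.
Column maxima: E → 10, W → 7; minimax = 7.
6 ≠ 7, so there is no saddle point; optimal play is mixed.
Let Row play R1 with probability p. Expected payoff against E: 3p + 10(1−p) = −7p + 10; against W: 7p + 6(1−p) = p + 6.
Setting these equal: −7p + 10 = p + 6 ⇒ −8p = -4 ⇒ p = 1/2, and the value is (-7)·(1/2) + 10 = 13/2.
For Column: with q = P(E), equating R1's and R2's payoffs gives −4q + 7 = 4q + 6 ⇒ q = 1/8.

13/2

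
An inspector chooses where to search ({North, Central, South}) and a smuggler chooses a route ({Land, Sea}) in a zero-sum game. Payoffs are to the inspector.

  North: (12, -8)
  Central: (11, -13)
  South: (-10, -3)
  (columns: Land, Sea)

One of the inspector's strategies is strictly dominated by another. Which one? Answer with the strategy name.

North gives a strictly higher payoff than Central against every column: 12 > 11, -8 > -13.
So Central is strictly dominated and the inspector never plays it.

Central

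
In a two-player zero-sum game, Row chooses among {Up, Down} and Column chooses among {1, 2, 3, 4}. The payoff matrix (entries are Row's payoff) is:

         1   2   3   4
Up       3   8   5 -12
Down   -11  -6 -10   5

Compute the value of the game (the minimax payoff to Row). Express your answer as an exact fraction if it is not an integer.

-117/31

Row minima: Up → -12, Down → -11; maximin = -11.
Column maxima: 1 → 3, 2 → 8, 3 → 5, 4 → 5; minimax = 3.
-11 ≠ 3, so there is no saddle point; optimal play is mixed.
2 is strictly dominated by 1 (it gives Row strictly more in every row), so Column never plays it.
3 is strictly dominated by 1 (it gives Row strictly more in every row), so Column never plays it.
On the remaining 2×2 (Up, Down vs 1, 4):
Let Row play Up with probability p. Expected payoff against 1: 3p + (-11)(1−p) = 14p − 11; against 4: (-12)p + 5(1−p) = −17p + 5.
Setting these equal: 14p − 11 = −17p + 5 ⇒ 31p = 16 ⇒ p = 16/31, and the value is (14)·(16/31) − 11 = -117/31.
For Column: with q = P(1), equating Up's and Down's payoffs gives 15q − 12 = −16q + 5 ⇒ q = 17/31.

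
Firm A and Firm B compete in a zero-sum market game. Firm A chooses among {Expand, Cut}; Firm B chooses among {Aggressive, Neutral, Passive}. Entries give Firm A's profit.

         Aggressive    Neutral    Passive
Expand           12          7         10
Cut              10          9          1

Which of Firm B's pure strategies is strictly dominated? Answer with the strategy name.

Neutral holds Firm A's payoff strictly below Aggressive in every row: 7 < 12, 9 < 10.
So Aggressive is strictly dominated for Firm B.

Aggressive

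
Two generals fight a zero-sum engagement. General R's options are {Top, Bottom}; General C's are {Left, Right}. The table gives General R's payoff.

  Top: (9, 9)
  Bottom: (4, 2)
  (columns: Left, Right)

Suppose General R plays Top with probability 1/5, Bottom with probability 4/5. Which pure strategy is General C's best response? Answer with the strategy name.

Right

If General C plays Left, General R's expected payoff is (1/5)·9 + (4/5)·4 = 5.
If General C plays Right, General R's expected payoff is (1/5)·9 + (4/5)·2 = 17/5.
General C minimizes General R's payoff; the smallest is 17/5, so the best response is Right.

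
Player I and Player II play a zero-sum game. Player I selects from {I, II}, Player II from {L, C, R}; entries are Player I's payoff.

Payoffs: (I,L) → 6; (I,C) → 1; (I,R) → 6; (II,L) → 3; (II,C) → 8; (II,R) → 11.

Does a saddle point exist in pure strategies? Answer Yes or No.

No

Row minima: I → 1, II → 3; maximin = 3.
Column maxima: L → 6, C → 8, R → 11; minimax = 6.
3 ≠ 6, so no pure-strategy equilibrium exists.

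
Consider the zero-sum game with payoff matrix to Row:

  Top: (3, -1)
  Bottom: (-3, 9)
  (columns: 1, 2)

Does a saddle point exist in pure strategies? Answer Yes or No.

Row minima: Top → -1, Bottom → -3; maximin = -1.
Column maxima: 1 → 3, 2 → 9; minimax = 3.
-1 ≠ 3, so no pure-strategy equilibrium exists.

No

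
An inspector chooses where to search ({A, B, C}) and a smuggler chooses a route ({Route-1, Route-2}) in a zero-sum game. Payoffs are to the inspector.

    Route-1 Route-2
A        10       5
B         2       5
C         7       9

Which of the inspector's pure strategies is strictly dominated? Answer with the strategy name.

C gives a strictly higher payoff than B against every column: 7 > 2, 9 > 5.
So B is strictly dominated and the inspector never plays it.

B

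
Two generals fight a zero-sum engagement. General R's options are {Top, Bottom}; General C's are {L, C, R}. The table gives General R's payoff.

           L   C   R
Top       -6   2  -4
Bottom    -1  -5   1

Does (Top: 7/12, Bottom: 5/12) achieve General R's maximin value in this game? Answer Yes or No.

No

Against L this mix gives (7/12)·(-6) + (5/12)·(-1) = -47/12.
Against C this mix gives (7/12)·2 + (5/12)·(-5) = -11/12.
Against R this mix gives (7/12)·(-4) + (5/12)·1 = -23/12.
General C will play L, holding General R to -47/12. Shifting weight toward the row that does better against L would raise this floor (the equalizing mix achieves -8/3 against both L and C), so the proposed strategy is not optimal.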